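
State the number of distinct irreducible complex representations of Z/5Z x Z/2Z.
10

Argument: The number of irreducible complex representations of a finite group equals its number of conjugacy classes. Z/5Z x Z/2Z is abelian of order 10, so every element is its own conjugacy class: 10 classes, so Z/5Z x Z/2Z (order 10) has exactly 10 irreducible complex representations.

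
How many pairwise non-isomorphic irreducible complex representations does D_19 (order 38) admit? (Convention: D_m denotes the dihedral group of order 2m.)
11

Argument: The number of irreducible complex representations of a finite group equals its number of conjugacy classes. D_19 has 11 conjugacy classes ((n+3)/2 for n odd), so D_19 (order 38) has exactly 11 irreducible complex representations.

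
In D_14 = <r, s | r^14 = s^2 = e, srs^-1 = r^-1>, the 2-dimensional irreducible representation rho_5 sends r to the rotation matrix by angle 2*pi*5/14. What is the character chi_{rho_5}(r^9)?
chi_{rho_5}(r^9) = 2*cos(2*pi*5*9/14) = 2*cos(45*pi/7)

Argument: rho_5(r^9) is rotation by angle 2*pi*5*9/14, whose trace is 2*cos(2*pi*5*9/14) = 2*cos(45*pi/7).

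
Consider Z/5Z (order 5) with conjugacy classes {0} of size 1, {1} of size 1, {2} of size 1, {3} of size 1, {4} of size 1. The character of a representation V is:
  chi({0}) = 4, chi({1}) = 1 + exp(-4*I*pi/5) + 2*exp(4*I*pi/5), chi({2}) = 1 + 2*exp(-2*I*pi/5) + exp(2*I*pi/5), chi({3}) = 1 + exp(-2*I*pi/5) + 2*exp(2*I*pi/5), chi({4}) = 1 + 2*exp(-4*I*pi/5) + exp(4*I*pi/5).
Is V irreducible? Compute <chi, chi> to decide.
Not irreducible (reducible): <chi, chi> = 6 > 1.

<chi, chi> = (1/|G|) sum_C |C| * |chi(C)|^2 = (1/5)[1*|4|^2 + 1*|1 + exp(-4*I*pi/5) + 2*exp(4*I*pi/5)|^2 + 1*|1 + 2*exp(-2*I*pi/5) + exp(2*I*pi/5)|^2 + 1*|1 + exp(-2*I*pi/5) + 2*exp(2*I*pi/5)|^2 + 1*|1 + 2*exp(-4*I*pi/5) + exp(4*I*pi/5)|^2]
  = (1/5)[(16) + (6 + 2*exp(-2*I*pi/5) + 3*exp(-4*I*pi/5) + 3*exp(4*I*pi/5) + 2*exp(2*I*pi/5)) + (6 + 3*exp(-2*I*pi/5) + 2*exp(-4*I*pi/5) + 2*exp(4*I*pi/5) + 3*exp(2*I*pi/5)) + (6 + 3*exp(-2*I*pi/5) + 2*exp(-4*I*pi/5) + 2*exp(4*I*pi/5) + 3*exp(2*I*pi/5)) + (6 + 2*exp(-2*I*pi/5) + 3*exp(-4*I*pi/5) + 3*exp(4*I*pi/5) + 2*exp(2*I*pi/5))] = 30/5 = 6.
(Exp terms are combined using exp(i*s)*conj(exp(i*t)) = exp(i*(s-t)), and sums of them are collapsed using the identity that for every m > 1 the m distinct m-th roots of unity sum to 0, e.g. 1 + exp(2*I*pi/3) + exp(-2*I*pi/3) = 0.)
A character is irreducible iff <chi, chi> = 1, so this representation is reducible.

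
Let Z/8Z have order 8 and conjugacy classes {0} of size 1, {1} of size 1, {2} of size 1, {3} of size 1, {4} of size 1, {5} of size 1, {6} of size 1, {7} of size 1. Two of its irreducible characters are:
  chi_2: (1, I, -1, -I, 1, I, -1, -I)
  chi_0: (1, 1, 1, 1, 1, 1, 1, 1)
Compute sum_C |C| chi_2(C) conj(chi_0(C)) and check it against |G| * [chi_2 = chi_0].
Sum = 0; so <chi_2, chi_0> = 0 (distinct irreducibles are orthogonal).

Compute term by term over conjugacy classes (|C| * chi_2(C) * conj(chi_0(C))):
  1*(1)*conj(1) + 1*(I)*conj(1) + 1*(-1)*conj(1) + 1*(-I)*conj(1) + 1*(1)*conj(1) + 1*(I)*conj(1) + 1*(-1)*conj(1) + 1*(-I)*conj(1)
  = (1) + (I) + (-1) + (-I) + (1) + (I) + (-1) + (-I)
  = 0.
(Exp terms are combined using exp(i*s)*conj(exp(i*t)) = exp(i*(s-t)), and sums of them are collapsed using the identity that for every m > 1 the m distinct m-th roots of unity sum to 0, e.g. 1 + exp(2*I*pi/3) + exp(-2*I*pi/3) = 0.)
Dividing by |G| = 8 gives 0/8 = 0, matching the row-orthogonality relation <chi_2, chi_0> = [chi_2 = chi_0].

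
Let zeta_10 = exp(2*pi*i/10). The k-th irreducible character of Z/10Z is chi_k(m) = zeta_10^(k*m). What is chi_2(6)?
chi_2(6) = zeta_10^12 = exp(2*I*pi/5)

Working: chi_2(6) = zeta_10^(2*6) = zeta_10^12. Since zeta_10^10 = 1, this equals zeta_10^2 = exp(2*pi*i*2/10) = exp(2*I*pi/5).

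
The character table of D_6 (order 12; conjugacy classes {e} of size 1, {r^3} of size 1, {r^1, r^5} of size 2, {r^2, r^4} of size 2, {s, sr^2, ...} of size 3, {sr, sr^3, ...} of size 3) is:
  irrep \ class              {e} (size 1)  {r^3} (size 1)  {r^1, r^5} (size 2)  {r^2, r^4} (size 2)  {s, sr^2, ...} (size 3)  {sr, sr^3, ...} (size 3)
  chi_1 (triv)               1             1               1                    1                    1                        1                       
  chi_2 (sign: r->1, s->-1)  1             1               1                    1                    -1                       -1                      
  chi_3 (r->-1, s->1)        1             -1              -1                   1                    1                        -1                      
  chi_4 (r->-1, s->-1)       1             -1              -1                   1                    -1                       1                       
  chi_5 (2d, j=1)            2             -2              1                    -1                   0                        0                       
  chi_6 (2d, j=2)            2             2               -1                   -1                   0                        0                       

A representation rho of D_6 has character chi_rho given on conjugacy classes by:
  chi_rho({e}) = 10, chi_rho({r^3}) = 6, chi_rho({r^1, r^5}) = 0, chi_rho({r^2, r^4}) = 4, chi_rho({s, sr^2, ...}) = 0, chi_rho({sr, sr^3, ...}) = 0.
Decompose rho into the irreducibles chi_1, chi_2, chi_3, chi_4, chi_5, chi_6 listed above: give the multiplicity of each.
Multiplicities: chi_1: 2, chi_2: 2, chi_3: 1, chi_4: 1, chi_5: 0, chi_6: 2.

Details: Use <chi_rho, chi> = (1/|G|) sum_C |C| * chi_rho(C) * conj(chi(C)) with |G| = 12 for each irreducible chi in the table:
  <chi_rho, chi_1> = (1/12)[1*(10)*conj(1) + 1*(6)*conj(1) + 2*(0)*conj(1) + 2*(4)*conj(1) + 3*(0)*conj(1) + 3*(0)*conj(1)]
      = (1/12)[(10) + (6) + (0) + (8) + (0) + (0)] = 24/12 = 2
  <chi_rho, chi_2> = (1/12)[1*(10)*conj(1) + 1*(6)*conj(1) + 2*(0)*conj(1) + 2*(4)*conj(1) + 3*(0)*conj(-1) + 3*(0)*conj(-1)]
      = (1/12)[(10) + (6) + (0) + (8) + (0) + (0)] = 24/12 = 2
  <chi_rho, chi_3> = (1/12)[1*(10)*conj(1) + 1*(6)*conj(-1) + 2*(0)*conj(-1) + 2*(4)*conj(1) + 3*(0)*conj(1) + 3*(0)*conj(-1)]
      = (1/12)[(10) + (-6) + (0) + (8) + (0) + (0)] = 12/12 = 1
  <chi_rho, chi_4> = (1/12)[1*(10)*conj(1) + 1*(6)*conj(-1) + 2*(0)*conj(-1) + 2*(4)*conj(1) + 3*(0)*conj(-1) + 3*(0)*conj(1)]
      = (1/12)[(10) + (-6) + (0) + (8) + (0) + (0)] = 12/12 = 1
  <chi_rho, chi_5> = (1/12)[1*(10)*conj(2) + 1*(6)*conj(-2) + 2*(0)*conj(1) + 2*(4)*conj(-1) + 3*(0)*conj(0) + 3*(0)*conj(0)]
      = (1/12)[(20) + (-12) + (0) + (-8) + (0) + (0)] = 0/12 = 0
  <chi_rho, chi_6> = (1/12)[1*(10)*conj(2) + 1*(6)*conj(2) + 2*(0)*conj(-1) + 2*(4)*conj(-1) + 3*(0)*conj(0) + 3*(0)*conj(0)]
      = (1/12)[(20) + (12) + (0) + (-8) + (0) + (0)] = 24/12 = 2
Dimension check: dim(rho) = sum (mult * dim) = 2*1 + 2*1 + 1*1 + 1*1 + 0*2 + 2*2 = 10 = chi_rho(e) = 10.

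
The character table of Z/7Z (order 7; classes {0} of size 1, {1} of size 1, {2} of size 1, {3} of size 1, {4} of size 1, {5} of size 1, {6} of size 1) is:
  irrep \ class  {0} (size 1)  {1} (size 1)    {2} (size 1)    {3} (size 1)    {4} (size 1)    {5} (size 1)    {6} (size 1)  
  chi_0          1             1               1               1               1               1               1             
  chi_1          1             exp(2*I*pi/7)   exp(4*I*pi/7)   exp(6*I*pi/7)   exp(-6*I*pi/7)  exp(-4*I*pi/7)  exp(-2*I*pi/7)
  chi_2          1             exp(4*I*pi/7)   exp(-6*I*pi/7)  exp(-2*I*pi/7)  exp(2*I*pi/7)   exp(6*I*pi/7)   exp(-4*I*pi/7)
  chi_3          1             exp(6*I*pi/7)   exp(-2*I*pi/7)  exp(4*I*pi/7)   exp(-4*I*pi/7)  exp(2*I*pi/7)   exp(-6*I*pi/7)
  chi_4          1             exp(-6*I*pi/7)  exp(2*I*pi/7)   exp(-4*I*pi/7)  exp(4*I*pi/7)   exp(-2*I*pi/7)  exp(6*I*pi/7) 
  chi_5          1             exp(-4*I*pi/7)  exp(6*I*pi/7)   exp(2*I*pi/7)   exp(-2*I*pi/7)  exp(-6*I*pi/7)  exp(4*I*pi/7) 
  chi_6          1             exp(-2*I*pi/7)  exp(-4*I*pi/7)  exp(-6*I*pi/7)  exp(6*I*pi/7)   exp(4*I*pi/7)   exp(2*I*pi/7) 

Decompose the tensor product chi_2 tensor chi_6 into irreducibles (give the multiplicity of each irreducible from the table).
chi_2 tensor chi_6 = chi_1 (all other irreducibles have multiplicity 0).

Derivation: The character of a tensor product is the pointwise product (chi_2 * chi_6)(C) = chi_2(C) * chi_6(C):
  {0}: (1)*(1), {1}: (exp(4*I*pi/7))*(exp(-2*I*pi/7)), {2}: (exp(-6*I*pi/7))*(exp(-4*I*pi/7)), {3}: (exp(-2*I*pi/7))*(exp(-6*I*pi/7)), {4}: (exp(2*I*pi/7))*(exp(6*I*pi/7)), {5}: (exp(6*I*pi/7))*(exp(4*I*pi/7)), {6}: (exp(-4*I*pi/7))*(exp(2*I*pi/7))
so (chi_2 * chi_6) takes values
  {0} -> 1, {1} -> exp(2*I*pi/7), {2} -> exp(4*I*pi/7), {3} -> exp(6*I*pi/7), {4} -> exp(-6*I*pi/7), {5} -> exp(-4*I*pi/7), {6} -> exp(-2*I*pi/7).
Now take the inner product of this character with each irreducible chi from the table, <chi_2*chi_6, chi> = (1/7) sum_C |C| (chi_2*chi_6)(C) conj(chi(C)):
  <chi_2*chi_6, chi_0> = (1/7)[1*(1)*conj(1) + 1*(exp(2*I*pi/7))*conj(1) + 1*(exp(4*I*pi/7))*conj(1) + 1*(exp(6*I*pi/7))*conj(1) + 1*(exp(-6*I*pi/7))*conj(1) + 1*(exp(-4*I*pi/7))*conj(1) + 1*(exp(-2*I*pi/7))*conj(1)]
      = (1/7)[(1) + (exp(2*I*pi/7)) + (exp(4*I*pi/7)) + (exp(6*I*pi/7)) + (exp(-6*I*pi/7)) + (exp(-4*I*pi/7)) + (exp(-2*I*pi/7))] = 0/7 = 0
  <chi_2*chi_6, chi_1> = (1/7)[1*(1)*conj(1) + 1*(exp(2*I*pi/7))*conj(exp(2*I*pi/7)) + 1*(exp(4*I*pi/7))*conj(exp(4*I*pi/7)) + 1*(exp(6*I*pi/7))*conj(exp(6*I*pi/7)) + 1*(exp(-6*I*pi/7))*conj(exp(-6*I*pi/7)) + 1*(exp(-4*I*pi/7))*conj(exp(-4*I*pi/7)) + 1*(exp(-2*I*pi/7))*conj(exp(-2*I*pi/7))]
      = (1/7)[(1) + (1) + (1) + (1) + (1) + (1) + (1)] = 7/7 = 1
  <chi_2*chi_6, chi_2> = (1/7)[1*(1)*conj(1) + 1*(exp(2*I*pi/7))*conj(exp(4*I*pi/7)) + 1*(exp(4*I*pi/7))*conj(exp(-6*I*pi/7)) + 1*(exp(6*I*pi/7))*conj(exp(-2*I*pi/7)) + 1*(exp(-6*I*pi/7))*conj(exp(2*I*pi/7)) + 1*(exp(-4*I*pi/7))*conj(exp(6*I*pi/7)) + 1*(exp(-2*I*pi/7))*conj(exp(-4*I*pi/7))]
      = (1/7)[(1) + (exp(-2*I*pi/7)) + (exp(-4*I*pi/7)) + (exp(-6*I*pi/7)) + (exp(6*I*pi/7)) + (exp(4*I*pi/7)) + (exp(2*I*pi/7))] = 0/7 = 0
  <chi_2*chi_6, chi_3> = (1/7)[1*(1)*conj(1) + 1*(exp(2*I*pi/7))*conj(exp(6*I*pi/7)) + 1*(exp(4*I*pi/7))*conj(exp(-2*I*pi/7)) + 1*(exp(6*I*pi/7))*conj(exp(4*I*pi/7)) + 1*(exp(-6*I*pi/7))*conj(exp(-4*I*pi/7)) + 1*(exp(-4*I*pi/7))*conj(exp(2*I*pi/7)) + 1*(exp(-2*I*pi/7))*conj(exp(-6*I*pi/7))]
      = (1/7)[(1) + (exp(-4*I*pi/7)) + (exp(6*I*pi/7)) + (exp(2*I*pi/7)) + (exp(-2*I*pi/7)) + (exp(-6*I*pi/7)) + (exp(4*I*pi/7))] = 0/7 = 0
  <chi_2*chi_6, chi_4> = (1/7)[1*(1)*conj(1) + 1*(exp(2*I*pi/7))*conj(exp(-6*I*pi/7)) + 1*(exp(4*I*pi/7))*conj(exp(2*I*pi/7)) + 1*(exp(6*I*pi/7))*conj(exp(-4*I*pi/7)) + 1*(exp(-6*I*pi/7))*conj(exp(4*I*pi/7)) + 1*(exp(-4*I*pi/7))*conj(exp(-2*I*pi/7)) + 1*(exp(-2*I*pi/7))*conj(exp(6*I*pi/7))]
      = (1/7)[(1) + (exp(-6*I*pi/7)) + (exp(2*I*pi/7)) + (exp(-4*I*pi/7)) + (exp(4*I*pi/7)) + (exp(-2*I*pi/7)) + (exp(6*I*pi/7))] = 0/7 = 0
  <chi_2*chi_6, chi_5> = (1/7)[1*(1)*conj(1) + 1*(exp(2*I*pi/7))*conj(exp(-4*I*pi/7)) + 1*(exp(4*I*pi/7))*conj(exp(6*I*pi/7)) + 1*(exp(6*I*pi/7))*conj(exp(2*I*pi/7)) + 1*(exp(-6*I*pi/7))*conj(exp(-2*I*pi/7)) + 1*(exp(-4*I*pi/7))*conj(exp(-6*I*pi/7)) + 1*(exp(-2*I*pi/7))*conj(exp(4*I*pi/7))]
      = (1/7)[(1) + (exp(6*I*pi/7)) + (exp(-2*I*pi/7)) + (exp(4*I*pi/7)) + (exp(-4*I*pi/7)) + (exp(2*I*pi/7)) + (exp(-6*I*pi/7))] = 0/7 = 0
  <chi_2*chi_6, chi_6> = (1/7)[1*(1)*conj(1) + 1*(exp(2*I*pi/7))*conj(exp(-2*I*pi/7)) + 1*(exp(4*I*pi/7))*conj(exp(-4*I*pi/7)) + 1*(exp(6*I*pi/7))*conj(exp(-6*I*pi/7)) + 1*(exp(-6*I*pi/7))*conj(exp(6*I*pi/7)) + 1*(exp(-4*I*pi/7))*conj(exp(4*I*pi/7)) + 1*(exp(-2*I*pi/7))*conj(exp(2*I*pi/7))]
      = (1/7)[(1) + (exp(4*I*pi/7)) + (exp(-6*I*pi/7)) + (exp(-2*I*pi/7)) + (exp(2*I*pi/7)) + (exp(6*I*pi/7)) + (exp(-4*I*pi/7))] = 0/7 = 0
(Exp terms are combined using exp(i*s)*conj(exp(i*t)) = exp(i*(s-t)), and sums of them are collapsed using the identity that for every m > 1 the m distinct m-th roots of unity sum to 0, e.g. 1 + exp(2*I*pi/3) + exp(-2*I*pi/3) = 0.)
Hence the multiplicities are chi_1: 1. Dimension check: dim(chi_2)*dim(chi_6) = 1*1 = 1 and sum (mult * dim) = 1*1 = 1.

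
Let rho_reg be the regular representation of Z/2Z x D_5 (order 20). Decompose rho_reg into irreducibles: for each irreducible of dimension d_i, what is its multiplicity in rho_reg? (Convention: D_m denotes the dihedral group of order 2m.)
Each irreducible V_i of dimension d_i appears with multiplicity d_i, i.e. rho_reg = (direct sum over all irreducibles V_i) d_i V_i. The irreducible dimensions for Z/2Z x D_5 are 1, 1, 1, 1, 2, 2, 2, 2: 4 irreducibles of dimension 1, each with multiplicity 1; 4 irreducibles of dimension 2, each with multiplicity 2. Total dimension 4*1*1 + 4*2*2 = 20 = |G|.

Derivation: General theorem: in the regular representation of a finite group G, each irreducible appears with multiplicity equal to its dimension. Check: dim(rho_reg) = sum d_i^2 = 1 + 1 + 1 + 1 + 4 + 4 + 4 + 4 = 20 = |G|.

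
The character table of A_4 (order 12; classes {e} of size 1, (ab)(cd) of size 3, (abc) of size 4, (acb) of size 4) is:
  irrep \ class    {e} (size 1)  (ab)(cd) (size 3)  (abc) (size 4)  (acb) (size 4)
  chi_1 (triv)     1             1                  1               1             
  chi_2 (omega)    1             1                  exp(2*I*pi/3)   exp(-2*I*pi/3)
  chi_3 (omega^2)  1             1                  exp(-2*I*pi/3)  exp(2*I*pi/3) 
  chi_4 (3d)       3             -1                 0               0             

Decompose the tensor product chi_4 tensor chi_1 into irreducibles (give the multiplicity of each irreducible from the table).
chi_4 tensor chi_1 = chi_4 (all other irreducibles have multiplicity 0).

Solution. The character of a tensor product is the pointwise product (chi_4 * chi_1)(C) = chi_4(C) * chi_1(C):
  {e}: (3)*(1), (ab)(cd): (-1)*(1), (abc): (0)*(1), (acb): (0)*(1)
so (chi_4 * chi_1) takes values
  {e} -> 3, (ab)(cd) -> -1, (abc) -> 0, (acb) -> 0.
Now take the inner product of this character with each irreducible chi from the table, <chi_4*chi_1, chi> = (1/12) sum_C |C| (chi_4*chi_1)(C) conj(chi(C)):
  <chi_4*chi_1, chi_1> = (1/12)[1*(3)*conj(1) + 3*(-1)*conj(1) + 4*(0)*conj(1) + 4*(0)*conj(1)]
      = (1/12)[(3) + (-3) + (0) + (0)] = 0/12 = 0
  <chi_4*chi_1, chi_2> = (1/12)[1*(3)*conj(1) + 3*(-1)*conj(1) + 4*(0)*conj(exp(2*I*pi/3)) + 4*(0)*conj(exp(-2*I*pi/3))]
      = (1/12)[(3) + (-3) + (0) + (0)] = 0/12 = 0
  <chi_4*chi_1, chi_3> = (1/12)[1*(3)*conj(1) + 3*(-1)*conj(1) + 4*(0)*conj(exp(-2*I*pi/3)) + 4*(0)*conj(exp(2*I*pi/3))]
      = (1/12)[(3) + (-3) + (0) + (0)] = 0/12 = 0
  <chi_4*chi_1, chi_4> = (1/12)[1*(3)*conj(3) + 3*(-1)*conj(-1) + 4*(0)*conj(0) + 4*(0)*conj(0)]
      = (1/12)[(9) + (3) + (0) + (0)] = 12/12 = 1
(Exp terms are combined using exp(i*s)*conj(exp(i*t)) = exp(i*(s-t)), and sums of them are collapsed using the identity that for every m > 1 the m distinct m-th roots of unity sum to 0, e.g. 1 + exp(2*I*pi/3) + exp(-2*I*pi/3) = 0.)
Hence the multiplicities are chi_4: 1. Dimension check: dim(chi_4)*dim(chi_1) = 3*1 = 3 and sum (mult * dim) = 1*3 = 3.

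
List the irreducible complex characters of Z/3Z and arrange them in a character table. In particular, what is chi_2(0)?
Character table of Z/3Z (irreps indexed chi_0,...,chi_2 with chi_k(m) = zeta_3^(k*m), zeta_3 = exp(2*pi*i/3)):
  irrep \ class  {0} (size 1)  {1} (size 1)    {2} (size 1)  
  chi_0          1             1               1             
  chi_1          1             exp(2*I*pi/3)   exp(-2*I*pi/3)
  chi_2          1             exp(-2*I*pi/3)  exp(2*I*pi/3) 

Spot check: chi_2(0) = zeta_3^(2*0) = zeta_3^0 = 1.

Z/3Z is abelian, so all 3 irreducible complex representations are 1-dimensional. They are given by chi_k(m) = zeta_3^(k*m) for k = 0,...,2. Row orthogonality: sum_m chi_k(m) conj(chi_l(m)) = 3 * [k = l].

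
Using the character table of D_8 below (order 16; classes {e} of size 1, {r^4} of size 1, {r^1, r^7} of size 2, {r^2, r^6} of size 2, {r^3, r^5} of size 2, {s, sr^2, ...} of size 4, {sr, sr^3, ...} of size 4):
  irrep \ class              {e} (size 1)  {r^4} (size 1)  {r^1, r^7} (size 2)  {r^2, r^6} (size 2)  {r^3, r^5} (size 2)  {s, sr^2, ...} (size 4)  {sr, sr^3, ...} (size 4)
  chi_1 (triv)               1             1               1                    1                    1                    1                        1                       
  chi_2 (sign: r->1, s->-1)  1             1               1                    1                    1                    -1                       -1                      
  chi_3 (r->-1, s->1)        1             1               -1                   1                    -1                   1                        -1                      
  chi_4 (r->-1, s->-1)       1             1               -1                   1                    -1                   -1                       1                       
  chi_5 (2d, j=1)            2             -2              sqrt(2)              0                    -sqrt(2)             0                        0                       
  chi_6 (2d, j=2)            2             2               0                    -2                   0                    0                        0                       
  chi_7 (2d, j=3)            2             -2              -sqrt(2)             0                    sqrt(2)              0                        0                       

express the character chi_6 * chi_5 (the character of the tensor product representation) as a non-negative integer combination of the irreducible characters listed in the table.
chi_6 tensor chi_5 = chi_5 + chi_7 (all other irreducibles have multiplicity 0).

Why: The character of a tensor product is the pointwise product (chi_6 * chi_5)(C) = chi_6(C) * chi_5(C):
  {e}: (2)*(2), {r^4}: (2)*(-2), {r^1, r^7}: (0)*(sqrt(2)), {r^2, r^6}: (-2)*(0), {r^3, r^5}: (0)*(-sqrt(2)), {s, sr^2, ...}: (0)*(0), {sr, sr^3, ...}: (0)*(0)
so (chi_6 * chi_5) takes values
  {e} -> 4, {r^4} -> -4, {r^1, r^7} -> 0, {r^2, r^6} -> 0, {r^3, r^5} -> 0, {s, sr^2, ...} -> 0, {sr, sr^3, ...} -> 0.
Now take the inner product of this character with each irreducible chi from the table, <chi_6*chi_5, chi> = (1/16) sum_C |C| (chi_6*chi_5)(C) conj(chi(C)):
  <chi_6*chi_5, chi_1> = (1/16)[1*(4)*conj(1) + 1*(-4)*conj(1) + 2*(0)*conj(1) + 2*(0)*conj(1) + 2*(0)*conj(1) + 4*(0)*conj(1) + 4*(0)*conj(1)]
      = (1/16)[(4) + (-4) + (0) + (0) + (0) + (0) + (0)] = 0/16 = 0
  <chi_6*chi_5, chi_2> = (1/16)[1*(4)*conj(1) + 1*(-4)*conj(1) + 2*(0)*conj(1) + 2*(0)*conj(1) + 2*(0)*conj(1) + 4*(0)*conj(-1) + 4*(0)*conj(-1)]
      = (1/16)[(4) + (-4) + (0) + (0) + (0) + (0) + (0)] = 0/16 = 0
  <chi_6*chi_5, chi_3> = (1/16)[1*(4)*conj(1) + 1*(-4)*conj(1) + 2*(0)*conj(-1) + 2*(0)*conj(1) + 2*(0)*conj(-1) + 4*(0)*conj(1) + 4*(0)*conj(-1)]
      = (1/16)[(4) + (-4) + (0) + (0) + (0) + (0) + (0)] = 0/16 = 0
  <chi_6*chi_5, chi_4> = (1/16)[1*(4)*conj(1) + 1*(-4)*conj(1) + 2*(0)*conj(-1) + 2*(0)*conj(1) + 2*(0)*conj(-1) + 4*(0)*conj(-1) + 4*(0)*conj(1)]
      = (1/16)[(4) + (-4) + (0) + (0) + (0) + (0) + (0)] = 0/16 = 0
  <chi_6*chi_5, chi_5> = (1/16)[1*(4)*conj(2) + 1*(-4)*conj(-2) + 2*(0)*conj(sqrt(2)) + 2*(0)*conj(0) + 2*(0)*conj(-sqrt(2)) + 4*(0)*conj(0) + 4*(0)*conj(0)]
      = (1/16)[(8) + (8) + (0) + (0) + (0) + (0) + (0)] = 16/16 = 1
  <chi_6*chi_5, chi_6> = (1/16)[1*(4)*conj(2) + 1*(-4)*conj(2) + 2*(0)*conj(0) + 2*(0)*conj(-2) + 2*(0)*conj(0) + 4*(0)*conj(0) + 4*(0)*conj(0)]
      = (1/16)[(8) + (-8) + (0) + (0) + (0) + (0) + (0)] = 0/16 = 0
  <chi_6*chi_5, chi_7> = (1/16)[1*(4)*conj(2) + 1*(-4)*conj(-2) + 2*(0)*conj(-sqrt(2)) + 2*(0)*conj(0) + 2*(0)*conj(sqrt(2)) + 4*(0)*conj(0) + 4*(0)*conj(0)]
      = (1/16)[(8) + (8) + (0) + (0) + (0) + (0) + (0)] = 16/16 = 1
Hence the multiplicities are chi_5: 1, chi_7: 1. Dimension check: dim(chi_6)*dim(chi_5) = 2*2 = 4 and sum (mult * dim) = 1*2 + 1*2 = 4.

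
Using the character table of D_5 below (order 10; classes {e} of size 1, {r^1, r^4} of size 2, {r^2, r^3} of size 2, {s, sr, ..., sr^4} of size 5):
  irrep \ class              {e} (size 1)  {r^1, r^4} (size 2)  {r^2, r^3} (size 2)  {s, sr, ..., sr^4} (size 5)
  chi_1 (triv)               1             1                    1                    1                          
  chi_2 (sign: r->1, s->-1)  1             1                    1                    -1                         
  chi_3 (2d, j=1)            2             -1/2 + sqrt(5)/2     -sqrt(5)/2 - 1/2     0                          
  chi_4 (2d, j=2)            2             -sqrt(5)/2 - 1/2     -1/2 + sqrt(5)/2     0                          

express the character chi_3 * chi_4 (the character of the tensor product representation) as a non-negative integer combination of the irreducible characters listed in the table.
chi_3 tensor chi_4 = chi_3 + chi_4 (all other irreducibles have multiplicity 0).

Working: The character of a tensor product is the pointwise product (chi_3 * chi_4)(C) = chi_3(C) * chi_4(C):
  {e}: (2)*(2), {r^1, r^4}: (-1/2 + sqrt(5)/2)*(-sqrt(5)/2 - 1/2), {r^2, r^3}: (-sqrt(5)/2 - 1/2)*(-1/2 + sqrt(5)/2), {s, sr, ..., sr^4}: (0)*(0)
so (chi_3 * chi_4) takes values
  {e} -> 4, {r^1, r^4} -> -1, {r^2, r^3} -> -1, {s, sr, ..., sr^4} -> 0.
Now take the inner product of this character with each irreducible chi from the table, <chi_3*chi_4, chi> = (1/10) sum_C |C| (chi_3*chi_4)(C) conj(chi(C)):
  <chi_3*chi_4, chi_1> = (1/10)[1*(4)*conj(1) + 2*(-1)*conj(1) + 2*(-1)*conj(1) + 5*(0)*conj(1)]
      = (1/10)[(4) + (-2) + (-2) + (0)] = 0/10 = 0
  <chi_3*chi_4, chi_2> = (1/10)[1*(4)*conj(1) + 2*(-1)*conj(1) + 2*(-1)*conj(1) + 5*(0)*conj(-1)]
      = (1/10)[(4) + (-2) + (-2) + (0)] = 0/10 = 0
  <chi_3*chi_4, chi_3> = (1/10)[1*(4)*conj(2) + 2*(-1)*conj(-1/2 + sqrt(5)/2) + 2*(-1)*conj(-sqrt(5)/2 - 1/2) + 5*(0)*conj(0)]
      = (1/10)[(8) + (1 - sqrt(5)) + (1 + sqrt(5)) + (0)] = 10/10 = 1
  <chi_3*chi_4, chi_4> = (1/10)[1*(4)*conj(2) + 2*(-1)*conj(-sqrt(5)/2 - 1/2) + 2*(-1)*conj(-1/2 + sqrt(5)/2) + 5*(0)*conj(0)]
      = (1/10)[(8) + (1 + sqrt(5)) + (1 - sqrt(5)) + (0)] = 10/10 = 1
Hence the multiplicities are chi_3: 1, chi_4: 1. Dimension check: dim(chi_3)*dim(chi_4) = 2*2 = 4 and sum (mult * dim) = 1*2 + 1*2 = 4.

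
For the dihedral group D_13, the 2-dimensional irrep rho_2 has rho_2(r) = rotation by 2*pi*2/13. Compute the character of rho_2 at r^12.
chi_{rho_2}(r^12) = 2*cos(2*pi*2*12/13) = 2*cos(4*pi/13)

Proof sketch: rho_2(r^12) is rotation by angle 2*pi*2*12/13, whose trace is 2*cos(2*pi*2*12/13) = 2*cos(4*pi/13).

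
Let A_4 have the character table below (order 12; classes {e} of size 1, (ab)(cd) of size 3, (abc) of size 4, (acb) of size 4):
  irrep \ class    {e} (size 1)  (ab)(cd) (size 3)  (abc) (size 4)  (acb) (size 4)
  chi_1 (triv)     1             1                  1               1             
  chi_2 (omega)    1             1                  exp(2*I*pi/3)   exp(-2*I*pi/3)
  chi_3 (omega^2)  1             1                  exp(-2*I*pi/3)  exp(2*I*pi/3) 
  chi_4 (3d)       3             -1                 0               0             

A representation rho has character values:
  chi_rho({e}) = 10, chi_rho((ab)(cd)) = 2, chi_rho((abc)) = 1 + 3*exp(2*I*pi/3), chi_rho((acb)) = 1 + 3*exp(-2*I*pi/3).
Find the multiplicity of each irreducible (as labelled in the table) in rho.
Multiplicities: chi_1: 1, chi_2: 3, chi_3: 0, chi_4: 2.

Argument: Use <chi_rho, chi> = (1/|G|) sum_C |C| * chi_rho(C) * conj(chi(C)) with |G| = 12 for each irreducible chi in the table:
  <chi_rho, chi_1> = (1/12)[1*(10)*conj(1) + 3*(2)*conj(1) + 4*(1 + 3*exp(2*I*pi/3))*conj(1) + 4*(1 + 3*exp(-2*I*pi/3))*conj(1)]
      = (1/12)[(10) + (6) + (4 + 12*exp(2*I*pi/3)) + (4 + 12*exp(-2*I*pi/3))] = 12/12 = 1
  <chi_rho, chi_2> = (1/12)[1*(10)*conj(1) + 3*(2)*conj(1) + 4*(1 + 3*exp(2*I*pi/3))*conj(exp(2*I*pi/3)) + 4*(1 + 3*exp(-2*I*pi/3))*conj(exp(-2*I*pi/3))]
      = (1/12)[(10) + (6) + (12 + 4*exp(-2*I*pi/3)) + (12 + 4*exp(2*I*pi/3))] = 36/12 = 3
  <chi_rho, chi_3> = (1/12)[1*(10)*conj(1) + 3*(2)*conj(1) + 4*(1 + 3*exp(2*I*pi/3))*conj(exp(-2*I*pi/3)) + 4*(1 + 3*exp(-2*I*pi/3))*conj(exp(2*I*pi/3))]
      = (1/12)[(10) + (6) + (12*exp(-2*I*pi/3) + 4*exp(2*I*pi/3)) + (4*exp(-2*I*pi/3) + 12*exp(2*I*pi/3))] = 0/12 = 0
  <chi_rho, chi_4> = (1/12)[1*(10)*conj(3) + 3*(2)*conj(-1) + 4*(1 + 3*exp(2*I*pi/3))*conj(0) + 4*(1 + 3*exp(-2*I*pi/3))*conj(0)]
      = (1/12)[(30) + (-6) + (0) + (0)] = 24/12 = 2
(Exp terms are combined using exp(i*s)*conj(exp(i*t)) = exp(i*(s-t)), and sums of them are collapsed using the identity that for every m > 1 the m distinct m-th roots of unity sum to 0, e.g. 1 + exp(2*I*pi/3) + exp(-2*I*pi/3) = 0.)
Dimension check: dim(rho) = sum (mult * dim) = 1*1 + 3*1 + 0*1 + 2*3 = 10 = chi_rho(e) = 10.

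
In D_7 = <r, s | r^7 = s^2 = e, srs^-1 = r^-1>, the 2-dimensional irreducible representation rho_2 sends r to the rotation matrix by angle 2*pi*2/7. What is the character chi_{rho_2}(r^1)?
chi_{rho_2}(r^1) = 2*cos(2*pi*2*1/7) = -2*cos(3*pi/7)

Why: rho_2(r^1) is rotation by angle 2*pi*2*1/7, whose trace is 2*cos(2*pi*2*1/7) = -2*cos(3*pi/7).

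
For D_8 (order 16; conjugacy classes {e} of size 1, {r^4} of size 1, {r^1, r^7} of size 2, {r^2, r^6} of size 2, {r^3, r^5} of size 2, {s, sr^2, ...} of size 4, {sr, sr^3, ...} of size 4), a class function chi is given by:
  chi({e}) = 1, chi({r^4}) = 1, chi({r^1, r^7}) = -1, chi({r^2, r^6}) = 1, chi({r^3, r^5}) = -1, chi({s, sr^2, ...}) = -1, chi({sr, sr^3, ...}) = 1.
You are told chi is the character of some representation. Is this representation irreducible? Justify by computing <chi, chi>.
Irreducible: <chi, chi> = 1.

Proof sketch: <chi, chi> = (1/|G|) sum_C |C| * |chi(C)|^2 = (1/16)[1*|1|^2 + 1*|1|^2 + 2*|-1|^2 + 2*|1|^2 + 2*|-1|^2 + 4*|-1|^2 + 4*|1|^2]
  = (1/16)[(1) + (1) + (2) + (2) + (2) + (4) + (4)] = 16/16 = 1.
A character is irreducible iff <chi, chi> = 1, so this representation is irreducible.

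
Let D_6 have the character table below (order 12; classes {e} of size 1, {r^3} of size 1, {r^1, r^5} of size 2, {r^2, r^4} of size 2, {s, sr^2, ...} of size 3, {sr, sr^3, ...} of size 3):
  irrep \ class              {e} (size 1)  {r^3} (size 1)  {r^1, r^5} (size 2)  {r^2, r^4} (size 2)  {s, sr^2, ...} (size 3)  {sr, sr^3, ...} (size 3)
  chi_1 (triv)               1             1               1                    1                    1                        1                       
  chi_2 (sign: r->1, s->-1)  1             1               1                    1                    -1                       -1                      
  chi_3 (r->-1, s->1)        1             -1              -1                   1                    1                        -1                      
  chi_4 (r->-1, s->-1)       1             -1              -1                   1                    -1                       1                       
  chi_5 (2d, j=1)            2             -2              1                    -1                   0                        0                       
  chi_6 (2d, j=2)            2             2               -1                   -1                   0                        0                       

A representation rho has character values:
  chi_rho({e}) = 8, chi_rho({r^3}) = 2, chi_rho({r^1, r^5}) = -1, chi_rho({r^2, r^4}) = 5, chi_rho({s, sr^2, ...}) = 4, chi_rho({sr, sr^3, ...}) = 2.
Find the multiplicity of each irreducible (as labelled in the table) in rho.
Multiplicities: chi_1: 3, chi_2: 0, chi_3: 2, chi_4: 1, chi_5: 0, chi_6: 1.

Argument: Use <chi_rho, chi> = (1/|G|) sum_C |C| * chi_rho(C) * conj(chi(C)) with |G| = 12 for each irreducible chi in the table:
  <chi_rho, chi_1> = (1/12)[1*(8)*conj(1) + 1*(2)*conj(1) + 2*(-1)*conj(1) + 2*(5)*conj(1) + 3*(4)*conj(1) + 3*(2)*conj(1)]
      = (1/12)[(8) + (2) + (-2) + (10) + (12) + (6)] = 36/12 = 3
  <chi_rho, chi_2> = (1/12)[1*(8)*conj(1) + 1*(2)*conj(1) + 2*(-1)*conj(1) + 2*(5)*conj(1) + 3*(4)*conj(-1) + 3*(2)*conj(-1)]
      = (1/12)[(8) + (2) + (-2) + (10) + (-12) + (-6)] = 0/12 = 0
  <chi_rho, chi_3> = (1/12)[1*(8)*conj(1) + 1*(2)*conj(-1) + 2*(-1)*conj(-1) + 2*(5)*conj(1) + 3*(4)*conj(1) + 3*(2)*conj(-1)]
      = (1/12)[(8) + (-2) + (2) + (10) + (12) + (-6)] = 24/12 = 2
  <chi_rho, chi_4> = (1/12)[1*(8)*conj(1) + 1*(2)*conj(-1) + 2*(-1)*conj(-1) + 2*(5)*conj(1) + 3*(4)*conj(-1) + 3*(2)*conj(1)]
      = (1/12)[(8) + (-2) + (2) + (10) + (-12) + (6)] = 12/12 = 1
  <chi_rho, chi_5> = (1/12)[1*(8)*conj(2) + 1*(2)*conj(-2) + 2*(-1)*conj(1) + 2*(5)*conj(-1) + 3*(4)*conj(0) + 3*(2)*conj(0)]
      = (1/12)[(16) + (-4) + (-2) + (-10) + (0) + (0)] = 0/12 = 0
  <chi_rho, chi_6> = (1/12)[1*(8)*conj(2) + 1*(2)*conj(2) + 2*(-1)*conj(-1) + 2*(5)*conj(-1) + 3*(4)*conj(0) + 3*(2)*conj(0)]
      = (1/12)[(16) + (4) + (2) + (-10) + (0) + (0)] = 12/12 = 1
Dimension check: dim(rho) = sum (mult * dim) = 3*1 + 0*1 + 2*1 + 1*1 + 0*2 + 1*2 = 8 = chi_rho(e) = 8.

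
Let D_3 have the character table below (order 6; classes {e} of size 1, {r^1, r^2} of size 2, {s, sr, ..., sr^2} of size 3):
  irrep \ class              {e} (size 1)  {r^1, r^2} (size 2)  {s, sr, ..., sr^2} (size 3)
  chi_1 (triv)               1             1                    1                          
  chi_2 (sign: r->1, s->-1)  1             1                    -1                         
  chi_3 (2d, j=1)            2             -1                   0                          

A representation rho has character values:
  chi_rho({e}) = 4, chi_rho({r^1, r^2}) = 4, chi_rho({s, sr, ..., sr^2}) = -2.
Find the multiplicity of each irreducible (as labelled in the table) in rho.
Multiplicities: chi_1: 1, chi_2: 3, chi_3: 0.

Argument: Use <chi_rho, chi> = (1/|G|) sum_C |C| * chi_rho(C) * conj(chi(C)) with |G| = 6 for each irreducible chi in the table:
  <chi_rho, chi_1> = (1/6)[1*(4)*conj(1) + 2*(4)*conj(1) + 3*(-2)*conj(1)]
      = (1/6)[(4) + (8) + (-6)] = 6/6 = 1
  <chi_rho, chi_2> = (1/6)[1*(4)*conj(1) + 2*(4)*conj(1) + 3*(-2)*conj(-1)]
      = (1/6)[(4) + (8) + (6)] = 18/6 = 3
  <chi_rho, chi_3> = (1/6)[1*(4)*conj(2) + 2*(4)*conj(-1) + 3*(-2)*conj(0)]
      = (1/6)[(8) + (-8) + (0)] = 0/6 = 0
Dimension check: dim(rho) = sum (mult * dim) = 1*1 + 3*1 + 0*2 = 4 = chi_rho(e) = 4.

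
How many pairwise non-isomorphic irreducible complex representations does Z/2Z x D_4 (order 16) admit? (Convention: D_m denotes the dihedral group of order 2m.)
10

Why: The number of irreducible complex representations of a finite group equals its number of conjugacy classes. For a direct product, #classes(G x H) = #classes(G) * #classes(H). Z/2Z has 2 classes (abelian), D_4 has 5 classes, so 2 * 5 = 10, so Z/2Z x D_4 (order 16) has exactly 10 irreducible complex representations.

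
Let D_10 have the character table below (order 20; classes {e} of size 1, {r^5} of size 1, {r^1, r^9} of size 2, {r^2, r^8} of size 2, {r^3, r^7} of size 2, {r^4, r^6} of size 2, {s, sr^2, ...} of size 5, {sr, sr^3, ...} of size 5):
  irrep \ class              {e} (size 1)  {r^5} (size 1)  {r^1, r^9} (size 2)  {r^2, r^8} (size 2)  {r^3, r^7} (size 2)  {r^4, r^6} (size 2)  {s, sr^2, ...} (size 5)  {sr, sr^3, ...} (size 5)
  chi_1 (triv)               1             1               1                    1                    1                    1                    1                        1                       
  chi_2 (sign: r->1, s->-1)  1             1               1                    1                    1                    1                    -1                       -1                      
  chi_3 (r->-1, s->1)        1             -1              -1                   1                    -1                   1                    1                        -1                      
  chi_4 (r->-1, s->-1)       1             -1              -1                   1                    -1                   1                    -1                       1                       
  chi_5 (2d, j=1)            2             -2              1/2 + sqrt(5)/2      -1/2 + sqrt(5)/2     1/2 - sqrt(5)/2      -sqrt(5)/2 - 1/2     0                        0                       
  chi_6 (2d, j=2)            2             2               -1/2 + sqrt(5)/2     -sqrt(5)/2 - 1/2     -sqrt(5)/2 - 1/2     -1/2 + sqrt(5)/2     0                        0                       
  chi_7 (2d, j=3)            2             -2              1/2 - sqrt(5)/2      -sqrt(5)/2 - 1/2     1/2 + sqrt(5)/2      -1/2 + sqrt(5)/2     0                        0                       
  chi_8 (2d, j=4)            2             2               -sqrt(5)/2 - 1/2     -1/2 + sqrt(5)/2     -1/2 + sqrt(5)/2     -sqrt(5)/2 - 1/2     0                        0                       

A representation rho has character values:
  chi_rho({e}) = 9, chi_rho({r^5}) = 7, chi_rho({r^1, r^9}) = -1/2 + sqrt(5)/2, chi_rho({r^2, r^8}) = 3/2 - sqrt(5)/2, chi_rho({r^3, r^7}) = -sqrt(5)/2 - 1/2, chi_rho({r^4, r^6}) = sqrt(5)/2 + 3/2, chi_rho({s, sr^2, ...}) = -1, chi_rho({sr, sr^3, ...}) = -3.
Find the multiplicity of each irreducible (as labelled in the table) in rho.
Multiplicities: chi_1: 0, chi_2: 2, chi_3: 1, chi_4: 0, chi_5: 0, chi_6: 2, chi_7: 0, chi_8: 1.

Details: Use <chi_rho, chi> = (1/|G|) sum_C |C| * chi_rho(C) * conj(chi(C)) with |G| = 20 for each irreducible chi in the table:
  <chi_rho, chi_1> = (1/20)[1*(9)*conj(1) + 1*(7)*conj(1) + 2*(-1/2 + sqrt(5)/2)*conj(1) + 2*(3/2 - sqrt(5)/2)*conj(1) + 2*(-sqrt(5)/2 - 1/2)*conj(1) + 2*(sqrt(5)/2 + 3/2)*conj(1) + 5*(-1)*conj(1) + 5*(-3)*conj(1)]
      = (1/20)[(9) + (7) + (-1 + sqrt(5)) + (3 - sqrt(5)) + (-sqrt(5) - 1) + (sqrt(5) + 3) + (-5) + (-15)] = 0/20 = 0
  <chi_rho, chi_2> = (1/20)[1*(9)*conj(1) + 1*(7)*conj(1) + 2*(-1/2 + sqrt(5)/2)*conj(1) + 2*(3/2 - sqrt(5)/2)*conj(1) + 2*(-sqrt(5)/2 - 1/2)*conj(1) + 2*(sqrt(5)/2 + 3/2)*conj(1) + 5*(-1)*conj(-1) + 5*(-3)*conj(-1)]
      = (1/20)[(9) + (7) + (-1 + sqrt(5)) + (3 - sqrt(5)) + (-sqrt(5) - 1) + (sqrt(5) + 3) + (5) + (15)] = 40/20 = 2
  <chi_rho, chi_3> = (1/20)[1*(9)*conj(1) + 1*(7)*conj(-1) + 2*(-1/2 + sqrt(5)/2)*conj(-1) + 2*(3/2 - sqrt(5)/2)*conj(1) + 2*(-sqrt(5)/2 - 1/2)*conj(-1) + 2*(sqrt(5)/2 + 3/2)*conj(1) + 5*(-1)*conj(1) + 5*(-3)*conj(-1)]
      = (1/20)[(9) + (-7) + (1 - sqrt(5)) + (3 - sqrt(5)) + (1 + sqrt(5)) + (sqrt(5) + 3) + (-5) + (15)] = 20/20 = 1
  <chi_rho, chi_4> = (1/20)[1*(9)*conj(1) + 1*(7)*conj(-1) + 2*(-1/2 + sqrt(5)/2)*conj(-1) + 2*(3/2 - sqrt(5)/2)*conj(1) + 2*(-sqrt(5)/2 - 1/2)*conj(-1) + 2*(sqrt(5)/2 + 3/2)*conj(1) + 5*(-1)*conj(-1) + 5*(-3)*conj(1)]
      = (1/20)[(9) + (-7) + (1 - sqrt(5)) + (3 - sqrt(5)) + (1 + sqrt(5)) + (sqrt(5) + 3) + (5) + (-15)] = 0/20 = 0
  <chi_rho, chi_5> = (1/20)[1*(9)*conj(2) + 1*(7)*conj(-2) + 2*(-1/2 + sqrt(5)/2)*conj(1/2 + sqrt(5)/2) + 2*(3/2 - sqrt(5)/2)*conj(-1/2 + sqrt(5)/2) + 2*(-sqrt(5)/2 - 1/2)*conj(1/2 - sqrt(5)/2) + 2*(sqrt(5)/2 + 3/2)*conj(-sqrt(5)/2 - 1/2) + 5*(-1)*conj(0) + 5*(-3)*conj(0)]
      = (1/20)[(18) + (-14) + (2) + (-4 + 2*sqrt(5)) + (2) + (-2*sqrt(5) - 4) + (0) + (0)] = 0/20 = 0
  <chi_rho, chi_6> = (1/20)[1*(9)*conj(2) + 1*(7)*conj(2) + 2*(-1/2 + sqrt(5)/2)*conj(-1/2 + sqrt(5)/2) + 2*(3/2 - sqrt(5)/2)*conj(-sqrt(5)/2 - 1/2) + 2*(-sqrt(5)/2 - 1/2)*conj(-sqrt(5)/2 - 1/2) + 2*(sqrt(5)/2 + 3/2)*conj(-1/2 + sqrt(5)/2) + 5*(-1)*conj(0) + 5*(-3)*conj(0)]
      = (1/20)[(18) + (14) + (3 - sqrt(5)) + (1 - sqrt(5)) + (sqrt(5) + 3) + (1 + sqrt(5)) + (0) + (0)] = 40/20 = 2
  <chi_rho, chi_7> = (1/20)[1*(9)*conj(2) + 1*(7)*conj(-2) + 2*(-1/2 + sqrt(5)/2)*conj(1/2 - sqrt(5)/2) + 2*(3/2 - sqrt(5)/2)*conj(-sqrt(5)/2 - 1/2) + 2*(-sqrt(5)/2 - 1/2)*conj(1/2 + sqrt(5)/2) + 2*(sqrt(5)/2 + 3/2)*conj(-1/2 + sqrt(5)/2) + 5*(-1)*conj(0) + 5*(-3)*conj(0)]
      = (1/20)[(18) + (-14) + (-3 + sqrt(5)) + (1 - sqrt(5)) + (-3 - sqrt(5)) + (1 + sqrt(5)) + (0) + (0)] = 0/20 = 0
  <chi_rho, chi_8> = (1/20)[1*(9)*conj(2) + 1*(7)*conj(2) + 2*(-1/2 + sqrt(5)/2)*conj(-sqrt(5)/2 - 1/2) + 2*(3/2 - sqrt(5)/2)*conj(-1/2 + sqrt(5)/2) + 2*(-sqrt(5)/2 - 1/2)*conj(-1/2 + sqrt(5)/2) + 2*(sqrt(5)/2 + 3/2)*conj(-sqrt(5)/2 - 1/2) + 5*(-1)*conj(0) + 5*(-3)*conj(0)]
      = (1/20)[(18) + (14) + (-2) + (-4 + 2*sqrt(5)) + (-2) + (-2*sqrt(5) - 4) + (0) + (0)] = 20/20 = 1
Dimension check: dim(rho) = sum (mult * dim) = 0*1 + 2*1 + 1*1 + 0*1 + 0*2 + 2*2 + 0*2 + 1*2 = 9 = chi_rho(e) = 9.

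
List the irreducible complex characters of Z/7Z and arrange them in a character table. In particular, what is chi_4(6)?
Character table of Z/7Z (irreps indexed chi_0,...,chi_6 with chi_k(m) = zeta_7^(k*m), zeta_7 = exp(2*pi*i/7)):
  irrep \ class  {0} (size 1)  {1} (size 1)    {2} (size 1)    {3} (size 1)    {4} (size 1)    {5} (size 1)    {6} (size 1)  
  chi_0          1             1               1               1               1               1               1             
  chi_1          1             exp(2*I*pi/7)   exp(4*I*pi/7)   exp(6*I*pi/7)   exp(-6*I*pi/7)  exp(-4*I*pi/7)  exp(-2*I*pi/7)
  chi_2          1             exp(4*I*pi/7)   exp(-6*I*pi/7)  exp(-2*I*pi/7)  exp(2*I*pi/7)   exp(6*I*pi/7)   exp(-4*I*pi/7)
  chi_3          1             exp(6*I*pi/7)   exp(-2*I*pi/7)  exp(4*I*pi/7)   exp(-4*I*pi/7)  exp(2*I*pi/7)   exp(-6*I*pi/7)
  chi_4          1             exp(-6*I*pi/7)  exp(2*I*pi/7)   exp(-4*I*pi/7)  exp(4*I*pi/7)   exp(-2*I*pi/7)  exp(6*I*pi/7) 
  chi_5          1             exp(-4*I*pi/7)  exp(6*I*pi/7)   exp(2*I*pi/7)   exp(-2*I*pi/7)  exp(-6*I*pi/7)  exp(4*I*pi/7) 
  chi_6          1             exp(-2*I*pi/7)  exp(-4*I*pi/7)  exp(-6*I*pi/7)  exp(6*I*pi/7)   exp(4*I*pi/7)   exp(2*I*pi/7) 

Spot check: chi_4(6) = zeta_7^(4*6) = zeta_7^24 = exp(6*I*pi/7).

Solution. Z/7Z is abelian, so all 7 irreducible complex representations are 1-dimensional. They are given by chi_k(m) = zeta_7^(k*m) for k = 0,...,6. Row orthogonality: sum_m chi_k(m) conj(chi_l(m)) = 7 * [k = l].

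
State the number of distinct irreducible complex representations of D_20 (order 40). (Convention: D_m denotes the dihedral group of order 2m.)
13

Justification: The number of irreducible complex representations of a finite group equals its number of conjugacy classes. D_20 has 13 conjugacy classes (n/2 + 3 for n even), so D_20 (order 40) has exactly 13 irreducible complex representations.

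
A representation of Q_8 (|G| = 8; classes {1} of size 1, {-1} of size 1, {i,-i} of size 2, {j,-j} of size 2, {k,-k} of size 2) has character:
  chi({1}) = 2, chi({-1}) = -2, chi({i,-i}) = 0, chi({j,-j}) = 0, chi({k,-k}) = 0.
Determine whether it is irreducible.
Irreducible: <chi, chi> = 1.

Reasoning: <chi, chi> = (1/|G|) sum_C |C| * |chi(C)|^2 = (1/8)[1*|2|^2 + 1*|-2|^2 + 2*|0|^2 + 2*|0|^2 + 2*|0|^2]
  = (1/8)[(4) + (4) + (0) + (0) + (0)] = 8/8 = 1.
A character is irreducible iff <chi, chi> = 1, so this representation is irreducible.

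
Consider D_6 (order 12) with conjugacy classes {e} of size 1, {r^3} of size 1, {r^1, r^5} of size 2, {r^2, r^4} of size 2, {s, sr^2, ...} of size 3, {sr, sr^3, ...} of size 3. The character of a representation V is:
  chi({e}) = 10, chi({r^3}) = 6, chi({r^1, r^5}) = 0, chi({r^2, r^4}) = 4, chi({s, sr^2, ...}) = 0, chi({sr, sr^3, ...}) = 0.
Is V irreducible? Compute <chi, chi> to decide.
Not irreducible (reducible): <chi, chi> = 14 > 1.

Details: <chi, chi> = (1/|G|) sum_C |C| * |chi(C)|^2 = (1/12)[1*|10|^2 + 1*|6|^2 + 2*|0|^2 + 2*|4|^2 + 3*|0|^2 + 3*|0|^2]
  = (1/12)[(100) + (36) + (0) + (32) + (0) + (0)] = 168/12 = 14.
A character is irreducible iff <chi, chi> = 1, so this representation is reducible.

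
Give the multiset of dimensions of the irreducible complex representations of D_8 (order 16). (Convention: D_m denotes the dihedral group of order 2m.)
Dimensions: 1, 1, 1, 1, 2, 2, 2

Proof sketch: There are 7 irreducibles (= number of conjugacy classes). Their dimensions d_i satisfy sum d_i^2 = |G| = 16: 1 + 1 + 1 + 1 + 4 + 4 + 4 = 16.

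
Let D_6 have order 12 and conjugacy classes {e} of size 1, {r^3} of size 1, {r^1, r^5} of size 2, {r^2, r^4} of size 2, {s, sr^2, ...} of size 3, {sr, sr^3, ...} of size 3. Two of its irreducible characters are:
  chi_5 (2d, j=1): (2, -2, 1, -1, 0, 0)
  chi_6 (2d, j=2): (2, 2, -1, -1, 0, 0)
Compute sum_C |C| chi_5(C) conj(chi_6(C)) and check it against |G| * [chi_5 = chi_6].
Sum = 0; so <chi_5, chi_6> = 0 (distinct irreducibles are orthogonal).

Why: Compute term by term over conjugacy classes (|C| * chi_5(C) * conj(chi_6(C))):
  1*(2)*conj(2) + 1*(-2)*conj(2) + 2*(1)*conj(-1) + 2*(-1)*conj(-1) + 3*(0)*conj(0) + 3*(0)*conj(0)
  = (4) + (-4) + (-2) + (2) + (0) + (0)
  = 0.
Dividing by |G| = 12 gives 0/12 = 0, matching the row-orthogonality relation <chi_5, chi_6> = [chi_5 = chi_6].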